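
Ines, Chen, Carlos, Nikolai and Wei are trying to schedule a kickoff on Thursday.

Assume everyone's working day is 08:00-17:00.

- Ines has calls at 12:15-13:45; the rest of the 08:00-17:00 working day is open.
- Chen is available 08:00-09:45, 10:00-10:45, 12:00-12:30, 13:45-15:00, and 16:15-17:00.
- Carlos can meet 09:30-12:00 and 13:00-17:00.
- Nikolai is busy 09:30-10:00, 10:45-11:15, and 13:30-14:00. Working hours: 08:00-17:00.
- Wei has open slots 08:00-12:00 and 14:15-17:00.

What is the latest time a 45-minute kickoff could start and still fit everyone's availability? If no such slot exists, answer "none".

16:15

Ines free within 08:00–17:00: 08:00–12:15, 13:45–17:00.
Nikolai free within 08:00–17:00: 08:00–09:30, 10:00–10:45, 11:15–13:30, 14:00–17:00.
Ines ∩ Chen: 08:00–09:45, 10:00–10:45, 12:00–12:15, 13:45–15:00, 16:15–17:00.
Ines ∩ Chen ∩ Carlos: 09:30–09:45, 10:00–10:45, 13:45–15:00, 16:15–17:00.
Ines ∩ Chen ∩ Carlos ∩ Nikolai: 10:00–10:45, 14:00–15:00, 16:15–17:00.
Ines ∩ Chen ∩ Carlos ∩ Nikolai ∩ Wei: 10:00–10:45, 14:15–15:00, 16:15–17:00.
Windows ≥ 45 min: 10:00–10:45, 14:15–15:00, 16:15–17:00.
Latest start in the last window 16:15–17:00 is 17:00 − 45 min = 16:15.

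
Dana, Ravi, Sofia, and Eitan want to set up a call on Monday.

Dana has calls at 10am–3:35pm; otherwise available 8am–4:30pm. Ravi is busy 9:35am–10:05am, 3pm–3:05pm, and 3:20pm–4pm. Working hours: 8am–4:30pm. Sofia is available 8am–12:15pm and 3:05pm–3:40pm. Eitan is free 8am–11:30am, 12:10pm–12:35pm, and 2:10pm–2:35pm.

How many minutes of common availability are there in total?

Dana free within 08:00–16:30: 08:00–10:00, 15:35–16:30.
Ravi free within 08:00–16:30: 08:00–09:35, 10:05–15:00, 15:05–15:20, 16:00–16:30.
Dana ∩ Ravi: 08:00–09:35, 16:00–16:30.
Dana ∩ Ravi ∩ Sofia: 08:00–09:35.
Dana ∩ Ravi ∩ Sofia ∩ Eitan: 08:00–09:35.
Total common minutes: 95.

95 minutes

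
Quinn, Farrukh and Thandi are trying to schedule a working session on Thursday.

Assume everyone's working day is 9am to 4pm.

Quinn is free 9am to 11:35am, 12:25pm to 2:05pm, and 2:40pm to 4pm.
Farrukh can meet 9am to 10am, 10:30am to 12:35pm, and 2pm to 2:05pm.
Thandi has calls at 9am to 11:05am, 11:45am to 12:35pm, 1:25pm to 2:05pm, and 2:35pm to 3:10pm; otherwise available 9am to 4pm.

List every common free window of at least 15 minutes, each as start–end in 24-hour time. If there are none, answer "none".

11:05–11:35

Thandi free within 09:00–16:00: 11:05–11:45, 12:35–13:25, 14:05–14:35, 15:10–16:00.
Quinn ∩ Farrukh: 09:00–10:00, 10:30–11:35, 12:25–12:35, 14:00–14:05.
Quinn ∩ Farrukh ∩ Thandi: 11:05–11:35.
Windows ≥ 15 min: 11:05–11:35.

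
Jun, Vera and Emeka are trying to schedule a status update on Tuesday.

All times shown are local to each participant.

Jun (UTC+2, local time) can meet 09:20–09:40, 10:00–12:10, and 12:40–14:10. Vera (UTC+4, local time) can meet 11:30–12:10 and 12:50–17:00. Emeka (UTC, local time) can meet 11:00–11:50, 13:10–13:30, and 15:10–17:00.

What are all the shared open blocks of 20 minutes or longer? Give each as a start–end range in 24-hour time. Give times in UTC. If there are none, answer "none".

Jun → UTC: 07:20–07:40, 08:00–10:10, 10:40–12:10.
Vera → UTC: 07:30–08:10, 08:50–13:00.
Emeka → UTC: 11:00–11:50, 13:10–13:30, 15:10–17:00.
Jun ∩ Vera: 07:30–07:40, 08:00–08:10, 08:50–10:10, 10:40–12:10.
Jun ∩ Vera ∩ Emeka: 11:00–11:50.
Windows ≥ 20 min: 11:00–11:50.

11:00–11:50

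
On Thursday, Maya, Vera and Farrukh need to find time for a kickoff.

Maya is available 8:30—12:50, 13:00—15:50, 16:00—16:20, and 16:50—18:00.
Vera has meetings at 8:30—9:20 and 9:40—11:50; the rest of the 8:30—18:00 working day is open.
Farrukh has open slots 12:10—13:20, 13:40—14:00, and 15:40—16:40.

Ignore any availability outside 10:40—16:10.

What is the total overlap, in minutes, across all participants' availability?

100 minutes

Vera free within 08:30–18:00: 09:20–09:40, 11:50–18:00.
Maya ∩ Vera: 09:20–09:40, 11:50–12:50, 13:00–15:50, 16:00–16:20, 16:50–18:00.
Maya ∩ Vera ∩ Farrukh: 12:10–12:50, 13:00–13:20, 13:40–14:00, 15:40–15:50, 16:00–16:20.
Restricted to 10:40–16:10: 12:10–12:50, 13:00–13:20, 13:40–14:00, 15:40–15:50, 16:00–16:10.
Total common minutes: 40 + 20 + 20 + 10 + 10 = 100.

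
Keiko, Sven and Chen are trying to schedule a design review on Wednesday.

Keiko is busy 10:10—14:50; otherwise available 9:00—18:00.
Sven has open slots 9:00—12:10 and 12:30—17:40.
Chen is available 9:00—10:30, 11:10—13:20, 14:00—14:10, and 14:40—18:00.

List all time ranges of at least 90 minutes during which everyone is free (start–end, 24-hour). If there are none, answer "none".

Keiko free within 09:00–18:00: 09:00–10:10, 14:50–18:00.
Keiko ∩ Sven: 09:00–10:10, 14:50–17:40.
Keiko ∩ Sven ∩ Chen: 09:00–10:10, 14:50–17:40.
Windows ≥ 90 min: 14:50–17:40.

14:50–17:40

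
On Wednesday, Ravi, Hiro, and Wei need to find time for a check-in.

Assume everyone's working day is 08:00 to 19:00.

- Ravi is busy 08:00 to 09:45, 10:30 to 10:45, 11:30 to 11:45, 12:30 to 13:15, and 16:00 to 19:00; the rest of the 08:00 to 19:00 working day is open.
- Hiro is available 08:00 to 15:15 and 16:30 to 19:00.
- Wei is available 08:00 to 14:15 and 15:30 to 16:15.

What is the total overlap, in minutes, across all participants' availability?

Ravi free within 08:00–19:00: 09:45–10:30, 10:45–11:30, 11:45–12:30, 13:15–16:00.
Ravi ∩ Hiro: 09:45–10:30, 10:45–11:30, 11:45–12:30, 13:15–15:15.
Ravi ∩ Hiro ∩ Wei: 09:45–10:30, 10:45–11:30, 11:45–12:30, 13:15–14:15.
Total common minutes: 45 + 45 + 45 + 60 = 195.

195 minutes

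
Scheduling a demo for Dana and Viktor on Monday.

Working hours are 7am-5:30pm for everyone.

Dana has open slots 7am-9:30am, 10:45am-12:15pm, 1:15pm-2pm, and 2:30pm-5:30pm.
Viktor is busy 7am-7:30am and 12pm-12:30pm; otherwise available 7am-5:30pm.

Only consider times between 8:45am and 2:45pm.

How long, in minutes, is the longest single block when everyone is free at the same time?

Viktor free within 07:00–17:30: 07:30–12:00, 12:30–17:30.
Dana ∩ Viktor: 07:30–09:30, 10:45–12:00, 13:15–14:00, 14:30–17:30.
Restricted to 08:45–14:45: 08:45–09:30, 10:45–12:00, 13:15–14:00, 14:30–14:45.
Common window lengths: 45, 75, 45, 15 min; longest is 75.

75 minutes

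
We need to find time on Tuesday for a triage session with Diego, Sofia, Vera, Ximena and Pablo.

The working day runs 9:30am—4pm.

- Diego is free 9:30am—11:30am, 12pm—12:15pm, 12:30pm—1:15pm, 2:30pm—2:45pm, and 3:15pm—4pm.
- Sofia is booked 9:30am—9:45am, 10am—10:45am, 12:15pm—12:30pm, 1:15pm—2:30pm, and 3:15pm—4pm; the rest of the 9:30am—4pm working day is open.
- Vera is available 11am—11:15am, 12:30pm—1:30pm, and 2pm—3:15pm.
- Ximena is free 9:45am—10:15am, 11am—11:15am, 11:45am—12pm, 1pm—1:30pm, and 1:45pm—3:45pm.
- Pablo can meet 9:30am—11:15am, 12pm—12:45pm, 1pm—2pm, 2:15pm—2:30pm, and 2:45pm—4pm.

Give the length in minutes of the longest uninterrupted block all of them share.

Sofia free within 09:30–16:00: 09:45–10:00, 10:45–12:15, 12:30–13:15, 14:30–15:15.
Diego ∩ Sofia: 09:45–10:00, 10:45–11:30, 12:00–12:15, 12:30–13:15, 14:30–14:45.
Diego ∩ Sofia ∩ Vera: 11:00–11:15, 12:30–13:15, 14:30–14:45.
Diego ∩ Sofia ∩ Vera ∩ Ximena: 11:00–11:15, 13:00–13:15, 14:30–14:45.
Diego ∩ Sofia ∩ Vera ∩ Ximena ∩ Pablo: 11:00–11:15, 13:00–13:15.
Common window lengths: 15, 15 min; longest is 15.

15 minutes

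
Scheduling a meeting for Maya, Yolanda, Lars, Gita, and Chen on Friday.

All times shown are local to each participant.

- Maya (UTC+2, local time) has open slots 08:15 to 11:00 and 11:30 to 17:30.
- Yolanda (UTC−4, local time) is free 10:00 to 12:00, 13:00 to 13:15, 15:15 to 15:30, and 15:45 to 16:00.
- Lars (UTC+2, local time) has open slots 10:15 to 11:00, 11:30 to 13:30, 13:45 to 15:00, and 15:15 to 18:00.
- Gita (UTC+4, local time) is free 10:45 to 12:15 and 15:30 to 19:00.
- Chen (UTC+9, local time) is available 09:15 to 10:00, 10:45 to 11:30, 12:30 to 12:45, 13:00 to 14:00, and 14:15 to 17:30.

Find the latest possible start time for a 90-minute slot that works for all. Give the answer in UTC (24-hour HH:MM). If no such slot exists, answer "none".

none

Maya → UTC: 06:15–09:00, 09:30–15:30.
Yolanda → UTC: 14:00–16:00, 17:00–17:15, 19:15–19:30, 19:45–20:00.
Lars → UTC: 08:15–09:00, 09:30–11:30, 11:45–13:00, 13:15–16:00.
Gita → UTC: 06:45–08:15, 11:30–15:00.
Chen → UTC: 00:15–01:00, 01:45–02:30, 03:30–03:45, 04:00–05:00, 05:15–08:30.
Maya ∩ Yolanda: 14:00–15:30.
Maya ∩ Yolanda ∩ Lars: 14:00–15:30.
Maya ∩ Yolanda ∩ Lars ∩ Gita: 14:00–15:00.
Maya ∩ Yolanda ∩ Lars ∩ Gita ∩ Chen: (none).
Windows ≥ 90 min: (none).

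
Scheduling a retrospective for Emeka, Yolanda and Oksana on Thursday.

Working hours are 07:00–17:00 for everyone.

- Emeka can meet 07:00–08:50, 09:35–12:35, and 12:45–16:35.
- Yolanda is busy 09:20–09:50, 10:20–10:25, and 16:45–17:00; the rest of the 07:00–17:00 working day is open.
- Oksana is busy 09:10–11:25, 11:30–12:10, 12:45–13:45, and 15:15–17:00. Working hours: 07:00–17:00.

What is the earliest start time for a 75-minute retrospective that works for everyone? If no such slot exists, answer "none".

Yolanda free within 07:00–17:00: 07:00–09:20, 09:50–10:20, 10:25–16:45.
Oksana free within 07:00–17:00: 07:00–09:10, 11:25–11:30, 12:10–12:45, 13:45–15:15.
Emeka ∩ Yolanda: 07:00–08:50, 09:50–10:20, 10:25–12:35, 12:45–16:35.
Emeka ∩ Yolanda ∩ Oksana: 07:00–08:50, 11:25–11:30, 12:10–12:35, 13:45–15:15.
Windows ≥ 75 min: 07:00–08:50, 13:45–15:15.
Earliest such window starts at 07:00.

07:00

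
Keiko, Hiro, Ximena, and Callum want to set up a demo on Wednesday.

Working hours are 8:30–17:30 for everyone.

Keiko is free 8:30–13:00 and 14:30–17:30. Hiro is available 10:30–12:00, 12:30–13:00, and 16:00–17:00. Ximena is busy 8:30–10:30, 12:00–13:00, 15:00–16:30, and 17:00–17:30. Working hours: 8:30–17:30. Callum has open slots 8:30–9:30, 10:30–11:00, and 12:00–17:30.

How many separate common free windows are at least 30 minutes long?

Ximena free within 08:30–17:30: 10:30–12:00, 13:00–15:00, 16:30–17:00.
Keiko ∩ Hiro: 10:30–12:00, 12:30–13:00, 16:00–17:00.
Keiko ∩ Hiro ∩ Ximena: 10:30–12:00, 16:30–17:00.
Keiko ∩ Hiro ∩ Ximena ∩ Callum: 10:30–11:00, 16:30–17:00.
Windows ≥ 30 min: 10:30–11:00, 16:30–17:00.
That's 2 windows.

2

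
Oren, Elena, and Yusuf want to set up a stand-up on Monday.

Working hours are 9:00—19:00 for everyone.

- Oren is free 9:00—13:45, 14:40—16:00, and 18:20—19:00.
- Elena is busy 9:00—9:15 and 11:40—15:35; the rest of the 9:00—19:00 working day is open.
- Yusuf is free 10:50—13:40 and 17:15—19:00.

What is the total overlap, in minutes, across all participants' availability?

90 minutes

Elena free within 09:00–19:00: 09:15–11:40, 15:35–19:00.
Oren ∩ Elena: 09:15–11:40, 15:35–16:00, 18:20–19:00.
Oren ∩ Elena ∩ Yusuf: 10:50–11:40, 18:20–19:00.
Total common minutes: 50 + 40 = 90.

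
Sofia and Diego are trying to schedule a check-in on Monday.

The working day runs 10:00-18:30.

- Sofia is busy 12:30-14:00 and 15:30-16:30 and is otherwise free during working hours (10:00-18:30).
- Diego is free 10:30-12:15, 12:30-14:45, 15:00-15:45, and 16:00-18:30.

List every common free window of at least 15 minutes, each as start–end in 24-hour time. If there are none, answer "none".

10:30–12:15, 14:00–14:45, 15:00–15:30, 16:30–18:30

Sofia free within 10:00–18:30: 10:00–12:30, 14:00–15:30, 16:30–18:30.
Sofia ∩ Diego: 10:30–12:15, 14:00–14:45, 15:00–15:30, 16:30–18:30.
Windows ≥ 15 min: 10:30–12:15, 14:00–14:45, 15:00–15:30, 16:30–18:30.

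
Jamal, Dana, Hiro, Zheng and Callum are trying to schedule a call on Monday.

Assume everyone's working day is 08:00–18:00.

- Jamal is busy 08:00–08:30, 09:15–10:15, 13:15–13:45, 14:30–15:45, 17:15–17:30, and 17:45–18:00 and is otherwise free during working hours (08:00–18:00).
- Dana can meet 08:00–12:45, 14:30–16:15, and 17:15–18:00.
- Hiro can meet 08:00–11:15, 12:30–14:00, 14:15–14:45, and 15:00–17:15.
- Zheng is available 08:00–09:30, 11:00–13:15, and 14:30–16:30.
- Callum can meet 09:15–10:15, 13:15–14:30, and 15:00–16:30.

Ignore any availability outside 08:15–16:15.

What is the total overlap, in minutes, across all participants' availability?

30 minutes

Jamal free within 08:00–18:00: 08:30–09:15, 10:15–13:15, 13:45–14:30, 15:45–17:15, 17:30–17:45.
Jamal ∩ Dana: 08:30–09:15, 10:15–12:45, 15:45–16:15, 17:30–17:45.
Jamal ∩ Dana ∩ Hiro: 08:30–09:15, 10:15–11:15, 12:30–12:45, 15:45–16:15.
Jamal ∩ Dana ∩ Hiro ∩ Zheng: 08:30–09:15, 11:00–11:15, 12:30–12:45, 15:45–16:15.
Jamal ∩ Dana ∩ Hiro ∩ Zheng ∩ Callum: 15:45–16:15.
Restricted to 08:15–16:15: 15:45–16:15.
Total common minutes: 30.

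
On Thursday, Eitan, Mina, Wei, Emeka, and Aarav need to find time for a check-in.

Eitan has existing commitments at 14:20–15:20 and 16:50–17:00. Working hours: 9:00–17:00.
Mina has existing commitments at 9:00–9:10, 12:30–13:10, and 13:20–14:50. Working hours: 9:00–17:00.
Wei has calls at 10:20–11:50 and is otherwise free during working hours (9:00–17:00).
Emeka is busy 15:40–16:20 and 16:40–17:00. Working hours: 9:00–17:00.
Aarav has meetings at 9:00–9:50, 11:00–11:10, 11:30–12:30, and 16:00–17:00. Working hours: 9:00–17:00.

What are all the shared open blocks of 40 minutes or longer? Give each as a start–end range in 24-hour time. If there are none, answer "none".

Eitan free within 09:00–17:00: 09:00–14:20, 15:20–16:50.
Mina free within 09:00–17:00: 09:10–12:30, 13:10–13:20, 14:50–17:00.
Wei free within 09:00–17:00: 09:00–10:20, 11:50–17:00.
Emeka free within 09:00–17:00: 09:00–15:40, 16:20–16:40.
Aarav free within 09:00–17:00: 09:50–11:00, 11:10–11:30, 12:30–16:00.
Eitan ∩ Mina: 09:10–12:30, 13:10–13:20, 15:20–16:50.
Eitan ∩ Mina ∩ Wei: 09:10–10:20, 11:50–12:30, 13:10–13:20, 15:20–16:50.
Eitan ∩ Mina ∩ Wei ∩ Emeka: 09:10–10:20, 11:50–12:30, 13:10–13:20, 15:20–15:40, 16:20–16:40.
Eitan ∩ Mina ∩ Wei ∩ Emeka ∩ Aarav: 09:50–10:20, 13:10–13:20, 15:20–15:40.
Windows ≥ 40 min: (none).

none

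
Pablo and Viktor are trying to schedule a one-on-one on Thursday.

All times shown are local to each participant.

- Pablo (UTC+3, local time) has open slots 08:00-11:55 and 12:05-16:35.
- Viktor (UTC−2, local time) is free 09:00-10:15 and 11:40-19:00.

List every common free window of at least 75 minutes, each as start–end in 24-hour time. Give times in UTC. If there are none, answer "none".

11:00–12:15

Pablo → UTC: 05:00–08:55, 09:05–13:35.
Viktor → UTC: 11:00–12:15, 13:40–21:00.
Pablo ∩ Viktor: 11:00–12:15.
Windows ≥ 75 min: 11:00–12:15.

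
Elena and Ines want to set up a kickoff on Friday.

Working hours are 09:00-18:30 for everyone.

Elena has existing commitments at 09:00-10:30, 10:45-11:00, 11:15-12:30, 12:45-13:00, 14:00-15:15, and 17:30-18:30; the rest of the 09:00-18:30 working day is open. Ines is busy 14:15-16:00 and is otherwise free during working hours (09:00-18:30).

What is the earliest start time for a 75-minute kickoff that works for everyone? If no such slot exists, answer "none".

Elena free within 09:00–18:30: 10:30–10:45, 11:00–11:15, 12:30–12:45, 13:00–14:00, 15:15–17:30.
Ines free within 09:00–18:30: 09:00–14:15, 16:00–18:30.
Elena ∩ Ines: 10:30–10:45, 11:00–11:15, 12:30–12:45, 13:00–14:00, 16:00–17:30.
Windows ≥ 75 min: 16:00–17:30.
Earliest such window starts at 16:00.

16:00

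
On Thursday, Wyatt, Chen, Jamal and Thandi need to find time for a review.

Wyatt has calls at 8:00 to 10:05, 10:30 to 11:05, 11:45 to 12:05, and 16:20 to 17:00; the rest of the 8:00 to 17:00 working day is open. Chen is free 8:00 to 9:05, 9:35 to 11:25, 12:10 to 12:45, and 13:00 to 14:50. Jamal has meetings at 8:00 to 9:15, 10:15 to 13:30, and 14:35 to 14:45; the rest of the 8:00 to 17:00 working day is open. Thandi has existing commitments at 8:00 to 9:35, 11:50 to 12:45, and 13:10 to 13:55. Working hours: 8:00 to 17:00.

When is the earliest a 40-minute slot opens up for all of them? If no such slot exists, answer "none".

13:55

Wyatt free within 08:00–17:00: 10:05–10:30, 11:05–11:45, 12:05–16:20.
Jamal free within 08:00–17:00: 09:15–10:15, 13:30–14:35, 14:45–17:00.
Thandi free within 08:00–17:00: 09:35–11:50, 12:45–13:10, 13:55–17:00.
Wyatt ∩ Chen: 10:05–10:30, 11:05–11:25, 12:10–12:45, 13:00–14:50.
Wyatt ∩ Chen ∩ Jamal: 10:05–10:15, 13:30–14:35, 14:45–14:50.
Wyatt ∩ Chen ∩ Jamal ∩ Thandi: 10:05–10:15, 13:55–14:35, 14:45–14:50.
Windows ≥ 40 min: 13:55–14:35.
Earliest such window starts at 13:55.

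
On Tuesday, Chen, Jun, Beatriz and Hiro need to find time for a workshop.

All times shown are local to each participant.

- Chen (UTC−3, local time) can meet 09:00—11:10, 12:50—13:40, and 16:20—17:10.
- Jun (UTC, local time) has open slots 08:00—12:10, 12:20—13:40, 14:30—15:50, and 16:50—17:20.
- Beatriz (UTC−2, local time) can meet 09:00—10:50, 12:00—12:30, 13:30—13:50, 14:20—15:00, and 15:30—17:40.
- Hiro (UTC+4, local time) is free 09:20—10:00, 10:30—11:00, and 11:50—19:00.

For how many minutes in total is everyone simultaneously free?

40 minutes

Chen → UTC: 12:00–14:10, 15:50–16:40, 19:20–20:10.
Jun → UTC: 08:00–12:10, 12:20–13:40, 14:30–15:50, 16:50–17:20.
Beatriz → UTC: 11:00–12:50, 14:00–14:30, 15:30–15:50, 16:20–17:00, 17:30–19:40.
Hiro → UTC: 05:20–06:00, 06:30–07:00, 07:50–15:00.
Chen ∩ Jun: 12:00–12:10, 12:20–13:40.
Chen ∩ Jun ∩ Beatriz: 12:00–12:10, 12:20–12:50.
Chen ∩ Jun ∩ Beatriz ∩ Hiro: 12:00–12:10, 12:20–12:50.
Total common minutes: 10 + 30 = 40.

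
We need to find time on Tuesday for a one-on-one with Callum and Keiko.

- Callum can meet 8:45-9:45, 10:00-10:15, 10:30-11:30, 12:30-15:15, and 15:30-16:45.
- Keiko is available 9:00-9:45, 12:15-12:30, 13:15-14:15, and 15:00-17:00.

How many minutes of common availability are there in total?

195 minutes

Callum ∩ Keiko: 09:00–09:45, 13:15–14:15, 15:00–15:15, 15:30–16:45.
Total common minutes: 45 + 60 + 15 + 75 = 195.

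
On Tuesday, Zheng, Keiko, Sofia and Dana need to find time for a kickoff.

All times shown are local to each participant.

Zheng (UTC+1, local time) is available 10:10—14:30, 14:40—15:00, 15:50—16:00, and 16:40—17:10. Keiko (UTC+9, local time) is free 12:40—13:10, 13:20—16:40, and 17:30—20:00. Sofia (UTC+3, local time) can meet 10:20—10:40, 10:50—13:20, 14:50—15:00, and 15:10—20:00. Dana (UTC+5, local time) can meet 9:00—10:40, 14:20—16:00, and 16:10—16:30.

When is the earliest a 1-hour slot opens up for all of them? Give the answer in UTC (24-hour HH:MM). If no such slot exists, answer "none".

Zheng → UTC: 09:10–13:30, 13:40–14:00, 14:50–15:00, 15:40–16:10.
Keiko → UTC: 03:40–04:10, 04:20–07:40, 08:30–11:00.
Sofia → UTC: 07:20–07:40, 07:50–10:20, 11:50–12:00, 12:10–17:00.
Dana → UTC: 04:00–05:40, 09:20–11:00, 11:10–11:30.
Zheng ∩ Keiko: 09:10–11:00.
Zheng ∩ Keiko ∩ Sofia: 09:10–10:20.
Zheng ∩ Keiko ∩ Sofia ∩ Dana: 09:20–10:20.
Windows ≥ 60 min: 09:20–10:20.
Earliest such window starts at 09:20.

09:20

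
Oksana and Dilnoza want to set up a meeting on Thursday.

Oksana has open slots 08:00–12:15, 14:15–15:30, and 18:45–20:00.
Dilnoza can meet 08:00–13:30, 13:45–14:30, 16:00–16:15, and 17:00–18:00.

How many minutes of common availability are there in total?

Oksana ∩ Dilnoza: 08:00–12:15, 14:15–14:30.
Total common minutes: 255 + 15 = 270.

270 minutes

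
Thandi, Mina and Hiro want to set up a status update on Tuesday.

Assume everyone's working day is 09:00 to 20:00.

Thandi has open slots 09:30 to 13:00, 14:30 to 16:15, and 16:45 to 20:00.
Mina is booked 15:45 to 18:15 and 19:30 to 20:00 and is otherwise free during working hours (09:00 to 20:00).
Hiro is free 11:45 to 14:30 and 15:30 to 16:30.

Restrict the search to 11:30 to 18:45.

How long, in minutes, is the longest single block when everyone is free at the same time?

75 minutes

Mina free within 09:00–20:00: 09:00–15:45, 18:15–19:30.
Thandi ∩ Mina: 09:30–13:00, 14:30–15:45, 18:15–19:30.
Thandi ∩ Mina ∩ Hiro: 11:45–13:00, 15:30–15:45.
Restricted to 11:30–18:45: 11:45–13:00, 15:30–15:45.
Common window lengths: 75, 15 min; longest is 75.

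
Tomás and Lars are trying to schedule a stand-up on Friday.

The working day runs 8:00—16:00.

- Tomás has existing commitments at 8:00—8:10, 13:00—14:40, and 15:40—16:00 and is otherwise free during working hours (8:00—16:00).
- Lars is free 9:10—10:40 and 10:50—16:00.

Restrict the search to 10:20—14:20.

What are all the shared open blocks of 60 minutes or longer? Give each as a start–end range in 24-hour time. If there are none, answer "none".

10:50–13:00

Tomás free within 08:00–16:00: 08:10–13:00, 14:40–15:40.
Tomás ∩ Lars: 09:10–10:40, 10:50–13:00, 14:40–15:40.
Restricted to 10:20–14:20: 10:20–10:40, 10:50–13:00.
Windows ≥ 60 min: 10:50–13:00.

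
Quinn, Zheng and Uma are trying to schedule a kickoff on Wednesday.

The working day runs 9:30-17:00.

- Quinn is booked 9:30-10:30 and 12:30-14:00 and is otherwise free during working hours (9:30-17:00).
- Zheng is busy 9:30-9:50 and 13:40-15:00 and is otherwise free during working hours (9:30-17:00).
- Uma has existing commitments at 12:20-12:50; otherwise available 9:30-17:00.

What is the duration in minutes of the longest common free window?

120 minutes

Quinn free within 09:30–17:00: 10:30–12:30, 14:00–17:00.
Zheng free within 09:30–17:00: 09:50–13:40, 15:00–17:00.
Uma free within 09:30–17:00: 09:30–12:20, 12:50–17:00.
Quinn ∩ Zheng: 10:30–12:30, 15:00–17:00.
Quinn ∩ Zheng ∩ Uma: 10:30–12:20, 15:00–17:00.
Common window lengths: 110, 120 min; longest is 120.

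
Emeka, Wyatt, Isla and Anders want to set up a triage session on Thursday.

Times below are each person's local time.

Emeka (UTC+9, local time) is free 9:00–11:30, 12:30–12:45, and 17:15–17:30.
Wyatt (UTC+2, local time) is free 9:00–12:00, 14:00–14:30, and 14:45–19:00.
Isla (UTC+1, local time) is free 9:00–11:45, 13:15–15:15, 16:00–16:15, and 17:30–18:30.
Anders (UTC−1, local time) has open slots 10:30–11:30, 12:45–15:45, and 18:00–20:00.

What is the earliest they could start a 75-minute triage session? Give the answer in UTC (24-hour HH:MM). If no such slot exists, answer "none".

none

Emeka → UTC: 00:00–02:30, 03:30–03:45, 08:15–08:30.
Wyatt → UTC: 07:00–10:00, 12:00–12:30, 12:45–17:00.
Isla → UTC: 08:00–10:45, 12:15–14:15, 15:00–15:15, 16:30–17:30.
Anders → UTC: 11:30–12:30, 13:45–16:45, 19:00–21:00.
Emeka ∩ Wyatt: 08:15–08:30.
Emeka ∩ Wyatt ∩ Isla: 08:15–08:30.
Emeka ∩ Wyatt ∩ Isla ∩ Anders: (none).
Windows ≥ 75 min: (none).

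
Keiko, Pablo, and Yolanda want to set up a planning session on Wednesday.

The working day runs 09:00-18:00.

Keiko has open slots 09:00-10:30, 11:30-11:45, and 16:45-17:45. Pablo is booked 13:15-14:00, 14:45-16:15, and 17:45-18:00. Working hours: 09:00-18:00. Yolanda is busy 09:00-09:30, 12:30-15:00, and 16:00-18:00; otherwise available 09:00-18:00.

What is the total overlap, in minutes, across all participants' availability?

Pablo free within 09:00–18:00: 09:00–13:15, 14:00–14:45, 16:15–17:45.
Yolanda free within 09:00–18:00: 09:30–12:30, 15:00–16:00.
Keiko ∩ Pablo: 09:00–10:30, 11:30–11:45, 16:45–17:45.
Keiko ∩ Pablo ∩ Yolanda: 09:30–10:30, 11:30–11:45.
Total common minutes: 60 + 15 = 75.

75 minutes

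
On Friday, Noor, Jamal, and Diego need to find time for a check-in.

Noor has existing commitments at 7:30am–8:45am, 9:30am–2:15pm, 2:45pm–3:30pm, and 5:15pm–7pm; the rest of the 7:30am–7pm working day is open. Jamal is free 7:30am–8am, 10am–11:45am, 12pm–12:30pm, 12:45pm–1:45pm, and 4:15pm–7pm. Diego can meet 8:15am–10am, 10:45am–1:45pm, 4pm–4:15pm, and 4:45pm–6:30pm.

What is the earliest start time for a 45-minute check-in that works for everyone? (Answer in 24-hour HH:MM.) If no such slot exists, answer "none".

none

Noor free within 07:30–19:00: 08:45–09:30, 14:15–14:45, 15:30–17:15.
Noor ∩ Jamal: 16:15–17:15.
Noor ∩ Jamal ∩ Diego: 16:45–17:15.
Windows ≥ 45 min: (none).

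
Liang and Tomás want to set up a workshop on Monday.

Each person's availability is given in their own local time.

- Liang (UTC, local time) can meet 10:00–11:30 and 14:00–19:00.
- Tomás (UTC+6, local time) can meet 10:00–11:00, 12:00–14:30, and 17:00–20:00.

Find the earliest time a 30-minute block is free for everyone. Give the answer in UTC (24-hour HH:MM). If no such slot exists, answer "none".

Liang → UTC: 10:00–11:30, 14:00–19:00.
Tomás → UTC: 04:00–05:00, 06:00–08:30, 11:00–14:00.
Liang ∩ Tomás: 11:00–11:30.
Windows ≥ 30 min: 11:00–11:30.
Earliest such window starts at 11:00.

11:00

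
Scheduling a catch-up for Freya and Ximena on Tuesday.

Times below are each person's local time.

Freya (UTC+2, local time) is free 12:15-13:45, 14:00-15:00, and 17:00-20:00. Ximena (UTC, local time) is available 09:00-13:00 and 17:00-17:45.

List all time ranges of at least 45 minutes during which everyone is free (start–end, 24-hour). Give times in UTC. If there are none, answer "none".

10:15–11:45, 12:00–13:00, 17:00–17:45

Freya → UTC: 10:15–11:45, 12:00–13:00, 15:00–18:00.
Ximena → UTC: 09:00–13:00, 17:00–17:45.
Freya ∩ Ximena: 10:15–11:45, 12:00–13:00, 17:00–17:45.
Windows ≥ 45 min: 10:15–11:45, 12:00–13:00, 17:00–17:45.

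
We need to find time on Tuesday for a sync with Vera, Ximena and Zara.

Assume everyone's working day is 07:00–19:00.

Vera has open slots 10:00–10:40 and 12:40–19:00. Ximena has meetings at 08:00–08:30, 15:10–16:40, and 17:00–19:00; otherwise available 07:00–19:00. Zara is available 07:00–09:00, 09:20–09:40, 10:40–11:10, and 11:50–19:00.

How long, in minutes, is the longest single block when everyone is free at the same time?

150 minutes

Ximena free within 07:00–19:00: 07:00–08:00, 08:30–15:10, 16:40–17:00.
Vera ∩ Ximena: 10:00–10:40, 12:40–15:10, 16:40–17:00.
Vera ∩ Ximena ∩ Zara: 12:40–15:10, 16:40–17:00.
Common window lengths: 150, 20 min; longest is 150.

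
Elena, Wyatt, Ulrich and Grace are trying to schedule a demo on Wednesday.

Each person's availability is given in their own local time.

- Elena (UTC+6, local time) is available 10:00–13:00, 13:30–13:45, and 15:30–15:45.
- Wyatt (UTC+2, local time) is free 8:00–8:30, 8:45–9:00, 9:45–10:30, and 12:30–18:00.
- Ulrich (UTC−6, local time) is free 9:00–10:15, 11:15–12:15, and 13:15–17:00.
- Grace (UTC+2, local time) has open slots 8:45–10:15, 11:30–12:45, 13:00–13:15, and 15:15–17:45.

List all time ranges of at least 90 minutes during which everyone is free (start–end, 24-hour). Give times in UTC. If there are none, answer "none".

Elena → UTC: 04:00–07:00, 07:30–07:45, 09:30–09:45.
Wyatt → UTC: 06:00–06:30, 06:45–07:00, 07:45–08:30, 10:30–16:00.
Ulrich → UTC: 15:00–16:15, 17:15–18:15, 19:15–23:00.
Grace → UTC: 06:45–08:15, 09:30–10:45, 11:00–11:15, 13:15–15:45.
Elena ∩ Wyatt: 06:00–06:30, 06:45–07:00.
Elena ∩ Wyatt ∩ Ulrich: (none).
Elena ∩ Wyatt ∩ Ulrich ∩ Grace: (none).
Windows ≥ 90 min: (none).

none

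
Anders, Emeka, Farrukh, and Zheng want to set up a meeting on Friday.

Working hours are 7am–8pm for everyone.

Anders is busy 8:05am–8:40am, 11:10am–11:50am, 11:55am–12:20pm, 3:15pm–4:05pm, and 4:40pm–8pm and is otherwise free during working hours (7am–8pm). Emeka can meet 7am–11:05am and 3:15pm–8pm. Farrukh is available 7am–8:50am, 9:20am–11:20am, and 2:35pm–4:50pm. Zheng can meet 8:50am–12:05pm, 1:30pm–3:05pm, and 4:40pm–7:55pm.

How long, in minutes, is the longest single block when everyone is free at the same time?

Anders free within 07:00–20:00: 07:00–08:05, 08:40–11:10, 11:50–11:55, 12:20–15:15, 16:05–16:40.
Anders ∩ Emeka: 07:00–08:05, 08:40–11:05, 16:05–16:40.
Anders ∩ Emeka ∩ Farrukh: 07:00–08:05, 08:40–08:50, 09:20–11:05, 16:05–16:40.
Anders ∩ Emeka ∩ Farrukh ∩ Zheng: 09:20–11:05.
Single common window of 105 minutes.

105 minutes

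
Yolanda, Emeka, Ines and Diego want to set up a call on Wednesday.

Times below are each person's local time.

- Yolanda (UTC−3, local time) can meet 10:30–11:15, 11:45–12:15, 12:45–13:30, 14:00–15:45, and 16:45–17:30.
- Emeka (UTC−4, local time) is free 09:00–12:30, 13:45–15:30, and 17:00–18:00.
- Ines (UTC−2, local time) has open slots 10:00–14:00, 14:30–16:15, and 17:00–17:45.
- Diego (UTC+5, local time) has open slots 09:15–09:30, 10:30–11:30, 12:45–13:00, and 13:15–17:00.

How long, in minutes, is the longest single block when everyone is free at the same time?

0 minutes

Yolanda → UTC: 13:30–14:15, 14:45–15:15, 15:45–16:30, 17:00–18:45, 19:45–20:30.
Emeka → UTC: 13:00–16:30, 17:45–19:30, 21:00–22:00.
Ines → UTC: 12:00–16:00, 16:30–18:15, 19:00–19:45.
Diego → UTC: 04:15–04:30, 05:30–06:30, 07:45–08:00, 08:15–12:00.
Yolanda ∩ Emeka: 13:30–14:15, 14:45–15:15, 15:45–16:30, 17:45–18:45.
Yolanda ∩ Emeka ∩ Ines: 13:30–14:15, 14:45–15:15, 15:45–16:00, 17:45–18:15.
Yolanda ∩ Emeka ∩ Ines ∩ Diego: (none).
No common window.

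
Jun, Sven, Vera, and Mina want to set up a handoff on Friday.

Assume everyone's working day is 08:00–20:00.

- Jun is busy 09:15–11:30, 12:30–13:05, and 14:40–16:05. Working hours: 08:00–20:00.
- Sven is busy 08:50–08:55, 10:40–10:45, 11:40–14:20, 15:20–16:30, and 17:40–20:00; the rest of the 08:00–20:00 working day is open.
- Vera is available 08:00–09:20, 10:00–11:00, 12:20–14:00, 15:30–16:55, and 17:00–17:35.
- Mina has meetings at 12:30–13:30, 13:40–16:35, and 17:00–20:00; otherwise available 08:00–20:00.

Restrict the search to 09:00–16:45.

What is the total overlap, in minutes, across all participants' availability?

Jun free within 08:00–20:00: 08:00–09:15, 11:30–12:30, 13:05–14:40, 16:05–20:00.
Sven free within 08:00–20:00: 08:00–08:50, 08:55–10:40, 10:45–11:40, 14:20–15:20, 16:30–17:40.
Mina free within 08:00–20:00: 08:00–12:30, 13:30–13:40, 16:35–17:00.
Jun ∩ Sven: 08:00–08:50, 08:55–09:15, 11:30–11:40, 14:20–14:40, 16:30–17:40.
Jun ∩ Sven ∩ Vera: 08:00–08:50, 08:55–09:15, 16:30–16:55, 17:00–17:35.
Jun ∩ Sven ∩ Vera ∩ Mina: 08:00–08:50, 08:55–09:15, 16:35–16:55.
Restricted to 09:00–16:45: 09:00–09:15, 16:35–16:45.
Total common minutes: 15 + 10 = 25.

25 minutes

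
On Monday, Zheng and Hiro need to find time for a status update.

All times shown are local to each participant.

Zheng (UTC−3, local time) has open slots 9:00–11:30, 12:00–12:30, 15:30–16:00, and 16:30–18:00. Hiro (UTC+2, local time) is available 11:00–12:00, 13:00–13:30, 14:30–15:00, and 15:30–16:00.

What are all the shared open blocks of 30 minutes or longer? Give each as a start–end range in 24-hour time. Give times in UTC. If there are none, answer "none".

Zheng → UTC: 12:00–14:30, 15:00–15:30, 18:30–19:00, 19:30–21:00.
Hiro → UTC: 09:00–10:00, 11:00–11:30, 12:30–13:00, 13:30–14:00.
Zheng ∩ Hiro: 12:30–13:00, 13:30–14:00.
Windows ≥ 30 min: 12:30–13:00, 13:30–14:00.

12:30–13:00, 13:30–14:00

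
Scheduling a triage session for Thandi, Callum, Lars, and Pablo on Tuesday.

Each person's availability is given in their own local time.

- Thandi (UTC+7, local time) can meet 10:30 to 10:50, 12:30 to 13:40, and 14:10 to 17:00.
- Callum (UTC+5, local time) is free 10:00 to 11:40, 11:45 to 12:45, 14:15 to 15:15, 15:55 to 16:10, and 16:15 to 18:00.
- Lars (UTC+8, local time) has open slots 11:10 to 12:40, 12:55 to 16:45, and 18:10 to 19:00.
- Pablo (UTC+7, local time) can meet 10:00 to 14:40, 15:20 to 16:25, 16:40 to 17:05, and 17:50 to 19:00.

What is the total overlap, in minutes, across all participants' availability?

Thandi → UTC: 03:30–03:50, 05:30–06:40, 07:10–10:00.
Callum → UTC: 05:00–06:40, 06:45–07:45, 09:15–10:15, 10:55–11:10, 11:15–13:00.
Lars → UTC: 03:10–04:40, 04:55–08:45, 10:10–11:00.
Pablo → UTC: 03:00–07:40, 08:20–09:25, 09:40–10:05, 10:50–12:00.
Thandi ∩ Callum: 05:30–06:40, 07:10–07:45, 09:15–10:00.
Thandi ∩ Callum ∩ Lars: 05:30–06:40, 07:10–07:45.
Thandi ∩ Callum ∩ Lars ∩ Pablo: 05:30–06:40, 07:10–07:40.
Total common minutes: 70 + 30 = 100.

100 minutes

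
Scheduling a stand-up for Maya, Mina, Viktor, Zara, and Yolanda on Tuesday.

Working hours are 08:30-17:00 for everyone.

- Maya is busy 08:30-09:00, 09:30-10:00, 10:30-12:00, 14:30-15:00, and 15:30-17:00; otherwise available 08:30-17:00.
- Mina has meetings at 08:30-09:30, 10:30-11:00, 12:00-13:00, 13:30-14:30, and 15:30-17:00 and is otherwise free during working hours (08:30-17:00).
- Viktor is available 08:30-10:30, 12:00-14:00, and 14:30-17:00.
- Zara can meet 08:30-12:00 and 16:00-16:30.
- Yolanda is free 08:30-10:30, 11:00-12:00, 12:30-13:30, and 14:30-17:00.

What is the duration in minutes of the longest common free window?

Maya free within 08:30–17:00: 09:00–09:30, 10:00–10:30, 12:00–14:30, 15:00–15:30.
Mina free within 08:30–17:00: 09:30–10:30, 11:00–12:00, 13:00–13:30, 14:30–15:30.
Maya ∩ Mina: 10:00–10:30, 13:00–13:30, 15:00–15:30.
Maya ∩ Mina ∩ Viktor: 10:00–10:30, 13:00–13:30, 15:00–15:30.
Maya ∩ Mina ∩ Viktor ∩ Zara: 10:00–10:30.
Maya ∩ Mina ∩ Viktor ∩ Zara ∩ Yolanda: 10:00–10:30.
Single common window of 30 minutes.

30 minutes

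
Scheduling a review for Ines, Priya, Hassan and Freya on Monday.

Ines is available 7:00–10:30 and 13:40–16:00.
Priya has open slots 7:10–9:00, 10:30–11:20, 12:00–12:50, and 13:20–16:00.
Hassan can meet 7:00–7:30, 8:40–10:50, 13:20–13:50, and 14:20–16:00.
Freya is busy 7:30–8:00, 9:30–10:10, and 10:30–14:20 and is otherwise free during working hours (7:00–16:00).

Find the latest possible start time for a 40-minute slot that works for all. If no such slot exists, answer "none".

15:20

Freya free within 07:00–16:00: 07:00–07:30, 08:00–09:30, 10:10–10:30, 14:20–16:00.
Ines ∩ Priya: 07:10–09:00, 13:40–16:00.
Ines ∩ Priya ∩ Hassan: 07:10–07:30, 08:40–09:00, 13:40–13:50, 14:20–16:00.
Ines ∩ Priya ∩ Hassan ∩ Freya: 07:10–07:30, 08:40–09:00, 14:20–16:00.
Windows ≥ 40 min: 14:20–16:00.
Latest start in the last window 14:20–16:00 is 16:00 − 40 min = 15:20.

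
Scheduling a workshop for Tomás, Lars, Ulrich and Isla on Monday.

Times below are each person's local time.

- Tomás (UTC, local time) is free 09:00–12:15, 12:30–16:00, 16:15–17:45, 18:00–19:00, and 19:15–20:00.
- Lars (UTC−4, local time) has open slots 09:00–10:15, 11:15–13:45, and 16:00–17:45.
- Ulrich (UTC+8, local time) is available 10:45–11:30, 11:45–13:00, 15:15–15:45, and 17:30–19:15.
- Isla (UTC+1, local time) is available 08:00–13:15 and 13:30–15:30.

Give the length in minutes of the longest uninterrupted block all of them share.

Tomás → UTC: 09:00–12:15, 12:30–16:00, 16:15–17:45, 18:00–19:00, 19:15–20:00.
Lars → UTC: 13:00–14:15, 15:15–17:45, 20:00–21:45.
Ulrich → UTC: 02:45–03:30, 03:45–05:00, 07:15–07:45, 09:30–11:15.
Isla → UTC: 07:00–12:15, 12:30–14:30.
Tomás ∩ Lars: 13:00–14:15, 15:15–16:00, 16:15–17:45.
Tomás ∩ Lars ∩ Ulrich: (none).
Tomás ∩ Lars ∩ Ulrich ∩ Isla: (none).
No common window.

0 minutes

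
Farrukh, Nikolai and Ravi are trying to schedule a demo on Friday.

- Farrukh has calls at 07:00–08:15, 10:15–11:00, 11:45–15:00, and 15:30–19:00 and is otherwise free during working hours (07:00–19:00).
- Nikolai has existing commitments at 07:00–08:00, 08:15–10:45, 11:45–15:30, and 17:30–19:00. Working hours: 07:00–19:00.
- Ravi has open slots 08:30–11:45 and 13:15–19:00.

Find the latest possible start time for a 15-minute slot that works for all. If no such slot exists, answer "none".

11:30

Farrukh free within 07:00–19:00: 08:15–10:15, 11:00–11:45, 15:00–15:30.
Nikolai free within 07:00–19:00: 08:00–08:15, 10:45–11:45, 15:30–17:30.
Farrukh ∩ Nikolai: 11:00–11:45.
Farrukh ∩ Nikolai ∩ Ravi: 11:00–11:45.
Windows ≥ 15 min: 11:00–11:45.
Latest start in the last window 11:00–11:45 is 11:45 − 15 min = 11:30.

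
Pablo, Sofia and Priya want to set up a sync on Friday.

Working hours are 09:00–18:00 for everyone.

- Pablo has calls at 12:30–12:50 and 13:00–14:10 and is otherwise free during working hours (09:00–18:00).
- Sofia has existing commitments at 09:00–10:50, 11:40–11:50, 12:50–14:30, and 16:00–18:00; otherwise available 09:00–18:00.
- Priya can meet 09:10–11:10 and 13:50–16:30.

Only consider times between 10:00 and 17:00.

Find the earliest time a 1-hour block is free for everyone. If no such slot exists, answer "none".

Pablo free within 09:00–18:00: 09:00–12:30, 12:50–13:00, 14:10–18:00.
Sofia free within 09:00–18:00: 10:50–11:40, 11:50–12:50, 14:30–16:00.
Pablo ∩ Sofia: 10:50–11:40, 11:50–12:30, 14:30–16:00.
Pablo ∩ Sofia ∩ Priya: 10:50–11:10, 14:30–16:00.
Restricted to 10:00–17:00: 10:50–11:10, 14:30–16:00.
Windows ≥ 60 min: 14:30–16:00.
Earliest such window starts at 14:30.

14:30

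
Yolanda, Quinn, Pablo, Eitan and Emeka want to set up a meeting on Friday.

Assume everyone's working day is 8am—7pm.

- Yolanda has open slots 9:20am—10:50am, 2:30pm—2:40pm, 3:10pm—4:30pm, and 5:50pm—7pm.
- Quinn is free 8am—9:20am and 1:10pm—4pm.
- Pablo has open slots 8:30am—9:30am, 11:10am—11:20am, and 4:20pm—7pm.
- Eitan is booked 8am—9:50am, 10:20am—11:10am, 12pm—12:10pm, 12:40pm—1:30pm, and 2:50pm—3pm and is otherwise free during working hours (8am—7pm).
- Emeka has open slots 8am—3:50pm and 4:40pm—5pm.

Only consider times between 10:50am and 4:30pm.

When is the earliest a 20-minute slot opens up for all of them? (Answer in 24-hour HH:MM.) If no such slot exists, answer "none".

Eitan free within 08:00–19:00: 09:50–10:20, 11:10–12:00, 12:10–12:40, 13:30–14:50, 15:00–19:00.
Yolanda ∩ Quinn: 14:30–14:40, 15:10–16:00.
Yolanda ∩ Quinn ∩ Pablo: (none).
Yolanda ∩ Quinn ∩ Pablo ∩ Eitan: (none).
Yolanda ∩ Quinn ∩ Pablo ∩ Eitan ∩ Emeka: (none).
Restricted to 10:50–16:30: (none).
Windows ≥ 20 min: (none).

none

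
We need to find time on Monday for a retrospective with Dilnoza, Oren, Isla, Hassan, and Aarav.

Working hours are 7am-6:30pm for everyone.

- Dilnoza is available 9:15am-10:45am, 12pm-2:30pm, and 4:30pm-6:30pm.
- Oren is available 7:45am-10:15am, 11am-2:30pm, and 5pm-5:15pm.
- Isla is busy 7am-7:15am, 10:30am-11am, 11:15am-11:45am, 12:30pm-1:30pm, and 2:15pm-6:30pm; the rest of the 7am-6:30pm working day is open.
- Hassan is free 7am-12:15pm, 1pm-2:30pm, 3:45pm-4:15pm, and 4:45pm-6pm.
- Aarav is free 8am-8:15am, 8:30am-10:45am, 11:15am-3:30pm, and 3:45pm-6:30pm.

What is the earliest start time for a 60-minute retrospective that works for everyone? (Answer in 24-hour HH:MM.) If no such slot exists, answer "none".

09:15

Isla free within 07:00–18:30: 07:15–10:30, 11:00–11:15, 11:45–12:30, 13:30–14:15.
Dilnoza ∩ Oren: 09:15–10:15, 12:00–14:30, 17:00–17:15.
Dilnoza ∩ Oren ∩ Isla: 09:15–10:15, 12:00–12:30, 13:30–14:15.
Dilnoza ∩ Oren ∩ Isla ∩ Hassan: 09:15–10:15, 12:00–12:15, 13:30–14:15.
Dilnoza ∩ Oren ∩ Isla ∩ Hassan ∩ Aarav: 09:15–10:15, 12:00–12:15, 13:30–14:15.
Windows ≥ 60 min: 09:15–10:15.
Earliest such window starts at 09:15.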